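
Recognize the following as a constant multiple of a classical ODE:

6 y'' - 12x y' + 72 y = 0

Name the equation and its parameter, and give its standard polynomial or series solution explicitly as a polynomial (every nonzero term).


All three coefficients share the factor 6; dividing through by 6 gives  y'' - 2x y' + 12 y = 0.
This matches the Hermite equation y'' - 2x y' + 2n y = 0 with 2n = 12, so n = 6; the polynomial solution is H_6(x).
With y = sum_k a_k x^k, matching x^k gives (k+2)(k+1) a_{k+2} = 2(k - n) a_k = 2(k - 6) a_k. The right side vanishes at k = 6, so the series with the parity of 6 terminates at degree 6.
Standard normalization: leading coefficient of H_n is 2^n, so a_6 = 2^6 = 64. Work downward with a_k = (k+1)(k+2) a_{k+2} / (2(k - n)):
  a_4 = (5)(6)(64) / (2(4 - 6)) = 1920/(-4) = -480
  a_2 = (3)(4)(-480) / (2(2 - 6)) = -5760/(-8) = 720
  a_0 = (1)(2)(720) / (2(0 - 6)) = 1440/(-12) = -120
Hence H_6(x) = 64 x^6 - 480 x^4 + 720 x^2 - 120.

H_6(x); series = 64 x^6 - 480 x^4 + 720 x^2 - 120


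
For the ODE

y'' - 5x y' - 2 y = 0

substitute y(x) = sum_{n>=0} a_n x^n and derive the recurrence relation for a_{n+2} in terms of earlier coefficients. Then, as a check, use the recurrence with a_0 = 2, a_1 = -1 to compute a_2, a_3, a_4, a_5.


Substitute y = sum_n a_n x^n.
y''(x) has coefficient (n+2)(n+1) a_{n+2} at x^n;
-5 x y'(x) has coefficient -5 n a_n at x^n (shift);
-2 y(x) has coefficient -2 a_n at x^n.
Matching x^n: (n+2)(n+1) a_{n+2} + (-5n - 2) a_n = 0.
Thus a_{n+2} = (5n + 2) / ((n+1)(n+2)) * a_n.

Check with a_0 = 2, a_1 = -1 (apply the recurrence for n = 0, 1, 2, 3): a_0 = 2, a_1 = -1, a_2 = 2, a_3 = -7/6, a_4 = 2, a_5 = -119/120.

a_(n+2) = (5n + 2) / ((n+1)(n+2)) * a_n; check: a_0 = 2, a_1 = -1, a_2 = 2, a_3 = -7/6, a_4 = 2, a_5 = -119/120


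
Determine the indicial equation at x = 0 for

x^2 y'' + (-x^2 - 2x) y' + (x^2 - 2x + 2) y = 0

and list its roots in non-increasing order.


Divide by x^2 to reach normal form y'' + P_1(x) y' + P_2(x) y = 0 with P_1(x) = -1 - 2/x and P_2(x) = 1 - 2/x + 2/x^2.
x = 0 is a singular point because the y'-coefficient -1 - 2/x has a pole at x = 0 and the y-coefficient 1 - 2/x + 2/x^2 has a pole at x = 0.
It is a regular singular point because x P_1(x) = p(x) = -x - 2 and x^2 P_2(x) = q(x) = x^2 - 2x + 2 are polynomials, hence analytic at x = 0.
p(0) = -2,  q(0) = 2.
Indicial equation: r(r-1) + p(0) r + q(0) = 0, i.e. r^2 + (p(0) - 1) r + q(0) = 0, i.e. r^2 - 3 r + 2 = 0.
Discriminant: (-3)^2 - 4(2) = 1, so r = (3 ± 1)/2.
Solving: r_1 = 2, r_2 = 1.

indicial: r^2 - 3 r + 2 = 0; roots r_1 = 2, r_2 = 1


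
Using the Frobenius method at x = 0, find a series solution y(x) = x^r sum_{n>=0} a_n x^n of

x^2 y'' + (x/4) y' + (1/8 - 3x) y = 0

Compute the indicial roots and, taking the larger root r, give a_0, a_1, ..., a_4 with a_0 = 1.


Write in Frobenius form y'' + (p(x)/x) y' + (q(x)/x^2) y = 0:
  p(x) = 1/4,  q(x) = 1/8 - 3x.
Indicial equation: r(r-1) + (1/4) r + (1/8) = 0 -> roots r_1 = 1/2, r_2 = 1/4.
Take r = r_1 = 1/2. Let y(x) = x^r sum_{n>=0} a_n x^n with a_0 = 1.
Substitute y = x^r sum a_n x^n and match x^{r+n}. The recurrence is
  D(n) a_n - 3 a_{n-1} = 0,  where D(n) = (r+n)(r+n-1) + (1/4)(r+n) + (1/8).
  a_n = 3 / D(n) * a_{n-1}.
Since the indicial polynomial factors as (r - r_1)(r - r_2), D(n) = (r_1 + n - r_1)(r_1 + n - r_2) = n(n + 1/4).
Evaluating step by step (a_0 = 1):
  n = 1: D(1) = 1(1 + 1/4) = 5/4; numerator = 3(1) = 3; a_1 = (3)/(5/4) = 12/5
  n = 2: D(2) = 2(2 + 1/4) = 9/2; numerator = 3(12/5) = 36/5; a_2 = (36/5)/(9/2) = 8/5
  n = 3: D(3) = 3(3 + 1/4) = 39/4; numerator = 3(8/5) = 24/5; a_3 = (24/5)/(39/4) = 32/65
  n = 4: D(4) = 4(4 + 1/4) = 17; numerator = 3(32/65) = 96/65; a_4 = (96/65)/(17) = 96/1105

r = 1/2; a_0 = 1; a_1 = 12/5; a_2 = 8/5; a_3 = 32/65; a_4 = 96/1105


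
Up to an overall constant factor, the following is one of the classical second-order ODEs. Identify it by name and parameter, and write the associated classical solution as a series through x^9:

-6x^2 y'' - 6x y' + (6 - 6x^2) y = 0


All three coefficients share the factor -6; dividing through by -6 gives  x^2 y'' + x y' + (x^2 - 1) y = 0.
This matches the Bessel equation x^2 y'' + x y' + (x^2 - nu^2) y = 0 with nu^2 = 1, so nu = 1; the solution bounded at x = 0 is J_1(x).
Frobenius at x = 0: indicial roots ±nu; for r = nu the recurrence k(k + 2nu) c_k = -c_{k-2} gives the standard series J_nu(x) = sum_{k>=0} (-1)^k / (k! (k+nu)!) (x/2)^(2k+nu). Evaluate the first 5 terms:
  k = 0: (-1)^0 / (0! * 1! * 2^1) x^1 = 1/(1*1*2) x^1 = (1/2) x^1
  k = 1: (-1)^1 / (1! * 2! * 2^3) x^3 = -1/(1*2*8) x^3 = (-1/16) x^3
  k = 2: (-1)^2 / (2! * 3! * 2^5) x^5 = 1/(2*6*32) x^5 = (1/384) x^5
  k = 3: (-1)^3 / (3! * 4! * 2^7) x^7 = -1/(6*24*128) x^7 = (-1/18432) x^7
  k = 4: (-1)^4 / (4! * 5! * 2^9) x^9 = 1/(24*120*512) x^9 = (1/1474560) x^9
Hence J_1(x) = x^9/1474560 - x^7/18432 + x^5/384 - x^3/16 + x/2 + ....

J_1(x); series = x^9/1474560 - x^7/18432 + x^5/384 - x^3/16 + x/2


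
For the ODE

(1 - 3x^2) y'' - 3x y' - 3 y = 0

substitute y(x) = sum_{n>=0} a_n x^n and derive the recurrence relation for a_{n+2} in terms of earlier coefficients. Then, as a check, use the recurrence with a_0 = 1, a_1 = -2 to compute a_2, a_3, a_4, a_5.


Substitute y = sum_n a_n x^n.
(1 - 3 x^2) y'' contributes (n+2)(n+1) a_{n+2} - 3 n(n-1) a_n at x^n.
-3 x y'(x) contributes -3 n a_n at x^n.
-3 y(x) contributes -3 a_n at x^n.
Matching x^n: (n+2)(n+1) a_{n+2} + (-3 n(n-1) - 3 n - 3) a_n = 0.
Thus a_{n+2} = (3 n(n-1) + 3 n + 3) / ((n+1)(n+2)) * a_n.

Check with a_0 = 1, a_1 = -2 (apply the recurrence for n = 0, 1, 2, 3): a_0 = 1, a_1 = -2, a_2 = 3/2, a_3 = -2, a_4 = 15/8, a_5 = -3.

a_(n+2) = (3 n(n-1) + 3 n + 3) / ((n+1)(n+2)) * a_n; check: a_0 = 1, a_1 = -2, a_2 = 3/2, a_3 = -2, a_4 = 15/8, a_5 = -3


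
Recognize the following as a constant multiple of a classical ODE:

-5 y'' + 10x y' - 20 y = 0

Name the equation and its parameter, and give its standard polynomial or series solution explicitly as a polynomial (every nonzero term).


All three coefficients share the factor -5; dividing through by -5 gives  y'' - 2x y' + 4 y = 0.
This matches the Hermite equation y'' - 2x y' + 2n y = 0 with 2n = 4, so n = 2; the polynomial solution is H_2(x).
With y = sum_k a_k x^k, matching x^k gives (k+2)(k+1) a_{k+2} = 2(k - n) a_k = 2(k - 2) a_k. The right side vanishes at k = 2, so the series with the parity of 2 terminates at degree 2.
Standard normalization: leading coefficient of H_n is 2^n, so a_2 = 2^2 = 4. Work downward with a_k = (k+1)(k+2) a_{k+2} / (2(k - n)):
  a_0 = (1)(2)(4) / (2(0 - 2)) = 8/(-4) = -2
Hence H_2(x) = 4 x^2 - 2.

H_2(x); series = 4 x^2 - 2


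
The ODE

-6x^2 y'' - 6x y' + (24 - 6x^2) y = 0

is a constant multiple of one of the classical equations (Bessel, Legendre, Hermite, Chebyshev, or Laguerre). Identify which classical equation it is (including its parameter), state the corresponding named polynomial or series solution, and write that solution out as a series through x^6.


All three coefficients share the factor -6; dividing through by -6 gives  x^2 y'' + x y' + (x^2 - 4) y = 0.
This matches the Bessel equation x^2 y'' + x y' + (x^2 - nu^2) y = 0 with nu^2 = 4, so nu = 2; the solution bounded at x = 0 is J_2(x).
Frobenius at x = 0: indicial roots ±nu; for r = nu the recurrence k(k + 2nu) c_k = -c_{k-2} gives the standard series J_nu(x) = sum_{k>=0} (-1)^k / (k! (k+nu)!) (x/2)^(2k+nu). Evaluate the first 3 terms:
  k = 0: (-1)^0 / (0! * 2! * 2^2) x^2 = 1/(1*2*4) x^2 = (1/8) x^2
  k = 1: (-1)^1 / (1! * 3! * 2^4) x^4 = -1/(1*6*16) x^4 = (-1/96) x^4
  k = 2: (-1)^2 / (2! * 4! * 2^6) x^6 = 1/(2*24*64) x^6 = (1/3072) x^6
Hence J_2(x) = x^6/3072 - x^4/96 + x^2/8 + ....

J_2(x); series = x^6/3072 - x^4/96 + x^2/8


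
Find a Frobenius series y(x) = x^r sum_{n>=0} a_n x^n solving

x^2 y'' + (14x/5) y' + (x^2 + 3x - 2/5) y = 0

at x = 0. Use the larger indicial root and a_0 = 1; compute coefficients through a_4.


Write in Frobenius form y'' + (p(x)/x) y' + (q(x)/x^2) y = 0:
  p(x) = 14/5,  q(x) = x^2 + 3x - 2/5.
Indicial equation: r(r-1) + (14/5) r + (-2/5) = 0 -> roots r_1 = 1/5, r_2 = -2.
Take r = r_1 = 1/5. Let y(x) = x^r sum_{n>=0} a_n x^n with a_0 = 1.
Substitute y = x^r sum a_n x^n and match x^{r+n}. The recurrence is
  D(n) a_n + 3 a_{n-1} + 1 a_{n-2} = 0,  where D(n) = (r+n)(r+n-1) + (14/5)(r+n) + (-2/5).
  a_n = [-3 a_{n-1} - 1 a_{n-2}] / D(n).
Since the indicial polynomial factors as (r - r_1)(r - r_2), D(n) = (r_1 + n - r_1)(r_1 + n - r_2) = n(n + 11/5).
Evaluating step by step (a_0 = 1):
  n = 1: D(1) = 1(1 + 11/5) = 16/5; numerator = -3(1) = -3; a_1 = (-3)/(16/5) = -15/16
  n = 2: D(2) = 2(2 + 11/5) = 42/5; numerator = -3(-15/16) - 1(1) = 29/16; a_2 = (29/16)/(42/5) = 145/672
  n = 3: D(3) = 3(3 + 11/5) = 78/5; numerator = -3(145/672) - 1(-15/16) = 65/224; a_3 = (65/224)/(78/5) = 25/1344
  n = 4: D(4) = 4(4 + 11/5) = 124/5; numerator = -3(25/1344) - 1(145/672) = -365/1344; a_4 = (-365/1344)/(124/5) = -1825/166656

r = 1/5; a_0 = 1; a_1 = -15/16; a_2 = 145/672; a_3 = 25/1344; a_4 = -1825/166656


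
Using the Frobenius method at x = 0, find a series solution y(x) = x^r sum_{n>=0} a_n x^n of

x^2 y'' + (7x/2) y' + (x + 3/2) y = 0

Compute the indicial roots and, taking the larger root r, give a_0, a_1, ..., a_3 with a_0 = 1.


Write in Frobenius form y'' + (p(x)/x) y' + (q(x)/x^2) y = 0:
  p(x) = 7/2,  q(x) = x + 3/2.
Indicial equation: r(r-1) + (7/2) r + (3/2) = 0 -> roots r_1 = -1, r_2 = -3/2.
Take r = r_1 = -1. Let y(x) = x^r sum_{n>=0} a_n x^n with a_0 = 1.
Substitute y = x^r sum a_n x^n and match x^{r+n}. The recurrence is
  D(n) a_n + 1 a_{n-1} = 0,  where D(n) = (r+n)(r+n-1) + (7/2)(r+n) + (3/2).
  a_n = -1 / D(n) * a_{n-1}.
Since the indicial polynomial factors as (r - r_1)(r - r_2), D(n) = (r_1 + n - r_1)(r_1 + n - r_2) = n(n + 1/2).
Evaluating step by step (a_0 = 1):
  n = 1: D(1) = 1(1 + 1/2) = 3/2; numerator = -1(1) = -1; a_1 = (-1)/(3/2) = -2/3
  n = 2: D(2) = 2(2 + 1/2) = 5; numerator = -1(-2/3) = 2/3; a_2 = (2/3)/(5) = 2/15
  n = 3: D(3) = 3(3 + 1/2) = 21/2; numerator = -1(2/15) = -2/15; a_3 = (-2/15)/(21/2) = -4/315

r = -1; a_0 = 1; a_1 = -2/3; a_2 = 2/15; a_3 = -4/315


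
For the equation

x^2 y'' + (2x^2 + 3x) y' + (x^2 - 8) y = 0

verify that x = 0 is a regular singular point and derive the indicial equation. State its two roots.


Divide by x^2 to reach normal form y'' + P_1(x) y' + P_2(x) y = 0 with P_1(x) = 2 + 3/x and P_2(x) = 1 - 8/x^2.
x = 0 is a singular point because the y'-coefficient 2 + 3/x has a pole at x = 0 and the y-coefficient 1 - 8/x^2 has a pole at x = 0.
It is a regular singular point because x P_1(x) = p(x) = 2x + 3 and x^2 P_2(x) = q(x) = x^2 - 8 are polynomials, hence analytic at x = 0.
p(0) = 3,  q(0) = -8.
Indicial equation: r(r-1) + p(0) r + q(0) = 0, i.e. r^2 + (p(0) - 1) r + q(0) = 0, i.e. r^2 + 2 r - 8 = 0.
Discriminant: (2)^2 - 4(-8) = 36, so r = (-2 ± 6)/2.
Solving: r_1 = 2, r_2 = -4.

indicial: r^2 + 2 r - 8 = 0; roots r_1 = 2, r_2 = -4


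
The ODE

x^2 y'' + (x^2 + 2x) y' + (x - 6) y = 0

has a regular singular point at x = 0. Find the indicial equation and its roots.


Divide by x^2 to reach normal form y'' + P_1(x) y' + P_2(x) y = 0 with P_1(x) = 1 + 2/x and P_2(x) = 1/x - 6/x^2.
x = 0 is a singular point because the y'-coefficient 1 + 2/x has a pole at x = 0 and the y-coefficient 1/x - 6/x^2 has a pole at x = 0.
It is a regular singular point because x P_1(x) = p(x) = x + 2 and x^2 P_2(x) = q(x) = x - 6 are polynomials, hence analytic at x = 0.
p(0) = 2,  q(0) = -6.
Indicial equation: r(r-1) + p(0) r + q(0) = 0, i.e. r^2 + (p(0) - 1) r + q(0) = 0, i.e. r^2 + 1 r - 6 = 0.
Discriminant: (1)^2 - 4(-6) = 25, so r = (-1 ± 5)/2.
Solving: r_1 = 2, r_2 = -3.

indicial: r^2 + 1 r - 6 = 0; roots r_1 = 2, r_2 = -3


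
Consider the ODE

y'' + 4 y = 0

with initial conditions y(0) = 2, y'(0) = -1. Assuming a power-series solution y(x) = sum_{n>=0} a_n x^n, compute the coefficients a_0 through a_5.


Ansatz: y(x) = sum_{n>=0} a_n x^n, so y'(x) = sum_{n>=1} n a_n x^(n-1) and y''(x) = sum_{n>=2} n(n-1) a_n x^(n-2).
Substitute into P(x) y'' + Q(x) y' + R(x) y = 0 with P(x) = 1, Q(x) = 0, R(x) = 4, and match powers of x.
Initial conditions: a_0 = 2, a_1 = -1.
Setting the coefficient of each power of x to zero and solving order by order (substituting the coefficients already found):
  x^0: 2 a_2 + 4 a_0 = 0  ->  2 a_2 = -4 a_0 = -8  ->  a_2 = -4
  x^1: 6 a_3 + 4 a_1 = 0  ->  6 a_3 = -4 a_1 = 4  ->  a_3 = 2/3
  x^2: 12 a_4 + 4 a_2 = 0  ->  12 a_4 = -4 a_2 = 16  ->  a_4 = 4/3
  x^3: 20 a_5 + 4 a_3 = 0  ->  20 a_5 = -4 a_3 = -8/3  ->  a_5 = -2/15
Truncated series: y(x) = 2 - x - 4 x^2 + (2/3) x^3 + (4/3) x^4 - (2/15) x^5 + O(x^6).

a_0 = 2; a_1 = -1; a_2 = -4; a_3 = 2/3; a_4 = 4/3; a_5 = -2/15


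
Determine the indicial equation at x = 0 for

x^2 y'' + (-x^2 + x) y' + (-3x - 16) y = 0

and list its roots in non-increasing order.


Divide by x^2 to reach normal form y'' + P_1(x) y' + P_2(x) y = 0 with P_1(x) = -1 + 1/x and P_2(x) = -3/x - 16/x^2.
x = 0 is a singular point because the y'-coefficient -1 + 1/x has a pole at x = 0 and the y-coefficient -3/x - 16/x^2 has a pole at x = 0.
It is a regular singular point because x P_1(x) = p(x) = 1 - x and x^2 P_2(x) = q(x) = -3x - 16 are polynomials, hence analytic at x = 0.
p(0) = 1,  q(0) = -16.
Indicial equation: r(r-1) + p(0) r + q(0) = 0, i.e. r^2 + (p(0) - 1) r + q(0) = 0, i.e. r^2 - 16 = 0.
Discriminant: (0)^2 - 4(-16) = 64, so r = (0 ± 8)/2.
Solving: r_1 = 4, r_2 = -4.

indicial: r^2 - 16 = 0; roots r_1 = 4, r_2 = -4


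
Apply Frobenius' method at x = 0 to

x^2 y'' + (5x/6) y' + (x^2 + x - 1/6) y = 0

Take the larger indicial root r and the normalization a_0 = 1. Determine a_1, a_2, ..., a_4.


Write in Frobenius form y'' + (p(x)/x) y' + (q(x)/x^2) y = 0:
  p(x) = 5/6,  q(x) = x^2 + x - 1/6.
Indicial equation: r(r-1) + (5/6) r + (-1/6) = 0 -> roots r_1 = 1/2, r_2 = -1/3.
Take r = r_1 = 1/2. Let y(x) = x^r sum_{n>=0} a_n x^n with a_0 = 1.
Substitute y = x^r sum a_n x^n and match x^{r+n}. The recurrence is
  D(n) a_n + 1 a_{n-1} + 1 a_{n-2} = 0,  where D(n) = (r+n)(r+n-1) + (5/6)(r+n) + (-1/6).
  a_n = [-1 a_{n-1} - 1 a_{n-2}] / D(n).
Since the indicial polynomial factors as (r - r_1)(r - r_2), D(n) = (r_1 + n - r_1)(r_1 + n - r_2) = n(n + 5/6).
Evaluating step by step (a_0 = 1):
  n = 1: D(1) = 1(1 + 5/6) = 11/6; numerator = -1(1) = -1; a_1 = (-1)/(11/6) = -6/11
  n = 2: D(2) = 2(2 + 5/6) = 17/3; numerator = -1(-6/11) - 1(1) = -5/11; a_2 = (-5/11)/(17/3) = -15/187
  n = 3: D(3) = 3(3 + 5/6) = 23/2; numerator = -1(-15/187) - 1(-6/11) = 117/187; a_3 = (117/187)/(23/2) = 234/4301
  n = 4: D(4) = 4(4 + 5/6) = 58/3; numerator = -1(234/4301) - 1(-15/187) = 111/4301; a_4 = (111/4301)/(58/3) = 333/249458

r = 1/2; a_0 = 1; a_1 = -6/11; a_2 = -15/187; a_3 = 234/4301; a_4 = 333/249458


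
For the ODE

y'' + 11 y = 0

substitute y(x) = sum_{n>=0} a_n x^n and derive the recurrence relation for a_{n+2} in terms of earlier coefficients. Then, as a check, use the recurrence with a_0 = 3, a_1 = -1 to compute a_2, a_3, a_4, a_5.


Substitute y = sum_n a_n x^n into y'' + (const) y = 0.
y''(x) = sum_{n>=0} (n+2)(n+1) a_{n+2} x^n.
The ODE becomes sum_n [(n+2)(n+1) a_{n+2} + 11 a_n] x^n = 0.
Setting each coefficient to zero gives the recurrence:
  (n+2)(n+1) a_{n+2} + 11 a_n = 0,
  a_{n+2} = -11 / ((n+1)(n+2)) a_n.

Check with a_0 = 3, a_1 = -1 (apply the recurrence for n = 0, 1, 2, 3): a_0 = 3, a_1 = -1, a_2 = -33/2, a_3 = 11/6, a_4 = 121/8, a_5 = -121/120.

a_{n+2} = -11/((n+1)(n+2)) * a_n; check: a_0 = 3, a_1 = -1, a_2 = -33/2, a_3 = 11/6, a_4 = 121/8, a_5 = -121/120


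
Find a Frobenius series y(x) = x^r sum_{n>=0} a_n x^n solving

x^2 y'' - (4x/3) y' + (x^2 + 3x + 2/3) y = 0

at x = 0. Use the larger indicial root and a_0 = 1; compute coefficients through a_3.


Write in Frobenius form y'' + (p(x)/x) y' + (q(x)/x^2) y = 0:
  p(x) = -4/3,  q(x) = x^2 + 3x + 2/3.
Indicial equation: r(r-1) + (-4/3) r + (2/3) = 0 -> roots r_1 = 2, r_2 = 1/3.
Take r = r_1 = 2. Let y(x) = x^r sum_{n>=0} a_n x^n with a_0 = 1.
Substitute y = x^r sum a_n x^n and match x^{r+n}. The recurrence is
  D(n) a_n + 3 a_{n-1} + 1 a_{n-2} = 0,  where D(n) = (r+n)(r+n-1) + (-4/3)(r+n) + (2/3).
  a_n = [-3 a_{n-1} - 1 a_{n-2}] / D(n).
Since the indicial polynomial factors as (r - r_1)(r - r_2), D(n) = (r_1 + n - r_1)(r_1 + n - r_2) = n(n + 5/3).
Evaluating step by step (a_0 = 1):
  n = 1: D(1) = 1(1 + 5/3) = 8/3; numerator = -3(1) = -3; a_1 = (-3)/(8/3) = -9/8
  n = 2: D(2) = 2(2 + 5/3) = 22/3; numerator = -3(-9/8) - 1(1) = 19/8; a_2 = (19/8)/(22/3) = 57/176
  n = 3: D(3) = 3(3 + 5/3) = 14; numerator = -3(57/176) - 1(-9/8) = 27/176; a_3 = (27/176)/(14) = 27/2464

r = 2; a_0 = 1; a_1 = -9/8; a_2 = 57/176; a_3 = 27/2464


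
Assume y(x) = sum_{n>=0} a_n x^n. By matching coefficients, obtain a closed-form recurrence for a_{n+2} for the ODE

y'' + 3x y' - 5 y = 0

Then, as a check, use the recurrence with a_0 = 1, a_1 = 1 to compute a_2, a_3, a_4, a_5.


Substitute y = sum_n a_n x^n.
y''(x) has coefficient (n+2)(n+1) a_{n+2} at x^n;
3 x y'(x) has coefficient 3 n a_n at x^n (shift);
-5 y(x) has coefficient -5 a_n at x^n.
Matching x^n: (n+2)(n+1) a_{n+2} + (3n - 5) a_n = 0.
Thus a_{n+2} = (-3n + 5) / ((n+1)(n+2)) * a_n.

Check with a_0 = 1, a_1 = 1 (apply the recurrence for n = 0, 1, 2, 3): a_0 = 1, a_1 = 1, a_2 = 5/2, a_3 = 1/3, a_4 = -5/24, a_5 = -1/15.

a_(n+2) = (-3n + 5) / ((n+1)(n+2)) * a_n; check: a_0 = 1, a_1 = 1, a_2 = 5/2, a_3 = 1/3, a_4 = -5/24, a_5 = -1/15


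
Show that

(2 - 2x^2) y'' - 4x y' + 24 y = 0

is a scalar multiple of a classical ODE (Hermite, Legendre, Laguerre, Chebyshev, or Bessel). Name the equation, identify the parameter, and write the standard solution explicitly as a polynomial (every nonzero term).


All three coefficients share the factor 2; dividing through by 2 gives  (1 - x^2) y'' - 2x y' + 12 y = 0.
This matches the Legendre equation (1 - x^2) y'' - 2x y' + n(n+1) y = 0 (note the -2x y' term) with n(n+1) = 12, so n = 3; the polynomial solution is P_3(x).
With y = sum_k a_k x^k, matching x^k gives (k+2)(k+1) a_{k+2} = [k(k+1) - n(n+1)] a_k = (k - 3)(k + 4) a_k. The right side vanishes at k = 3, so the series with the parity of 3 terminates at degree 3.
Standard normalization (P_n(1) = 1): leading coefficient (2n)!/(2^n (n!)^2) = 720/(8*36) = 5/2, so a_3 = 5/2. Work downward with a_k = (k+1)(k+2) a_{k+2} / ((k - 3)(k + 4)):
  a_1 = (2)(3)(5/2) / ((1 - 3)(1 + 4)) = 15/(-10) = -3/2
Hence P_3(x) = 5 x^3/2 - 3 x/2.

P_3(x); series = 5 x^3/2 - 3 x/2


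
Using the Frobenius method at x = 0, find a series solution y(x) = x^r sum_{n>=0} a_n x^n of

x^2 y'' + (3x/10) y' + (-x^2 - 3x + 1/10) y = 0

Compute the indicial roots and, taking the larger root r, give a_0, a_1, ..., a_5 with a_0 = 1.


Write in Frobenius form y'' + (p(x)/x) y' + (q(x)/x^2) y = 0:
  p(x) = 3/10,  q(x) = -x^2 - 3x + 1/10.
Indicial equation: r(r-1) + (3/10) r + (1/10) = 0 -> roots r_1 = 1/2, r_2 = 1/5.
Take r = r_1 = 1/2. Let y(x) = x^r sum_{n>=0} a_n x^n with a_0 = 1.
Substitute y = x^r sum a_n x^n and match x^{r+n}. The recurrence is
  D(n) a_n - 3 a_{n-1} - 1 a_{n-2} = 0,  where D(n) = (r+n)(r+n-1) + (3/10)(r+n) + (1/10).
  a_n = [3 a_{n-1} + 1 a_{n-2}] / D(n).
Since the indicial polynomial factors as (r - r_1)(r - r_2), D(n) = (r_1 + n - r_1)(r_1 + n - r_2) = n(n + 3/10).
Evaluating step by step (a_0 = 1):
  n = 1: D(1) = 1(1 + 3/10) = 13/10; numerator = 3(1) = 3; a_1 = (3)/(13/10) = 30/13
  n = 2: D(2) = 2(2 + 3/10) = 23/5; numerator = 3(30/13) + 1(1) = 103/13; a_2 = (103/13)/(23/5) = 515/299
  n = 3: D(3) = 3(3 + 3/10) = 99/10; numerator = 3(515/299) + 1(30/13) = 2235/299; a_3 = (2235/299)/(99/10) = 7450/9867
  n = 4: D(4) = 4(4 + 3/10) = 86/5; numerator = 3(7450/9867) + 1(515/299) = 13115/3289; a_4 = (13115/3289)/(86/5) = 1525/6578
  n = 5: D(5) = 5(5 + 3/10) = 53/2; numerator = 3(1525/6578) + 1(7450/9867) = 28625/19734; a_5 = (28625/19734)/(53/2) = 28625/522951

r = 1/2; a_0 = 1; a_1 = 30/13; a_2 = 515/299; a_3 = 7450/9867; a_4 = 1525/6578; a_5 = 28625/522951


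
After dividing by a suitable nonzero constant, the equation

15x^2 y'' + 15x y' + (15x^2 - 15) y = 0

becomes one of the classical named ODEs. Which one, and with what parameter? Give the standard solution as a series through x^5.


All three coefficients share the factor 15; dividing through by 15 gives  x^2 y'' + x y' + (x^2 - 1) y = 0.
This matches the Bessel equation x^2 y'' + x y' + (x^2 - nu^2) y = 0 with nu^2 = 1, so nu = 1; the solution bounded at x = 0 is J_1(x).
Frobenius at x = 0: indicial roots ±nu; for r = nu the recurrence k(k + 2nu) c_k = -c_{k-2} gives the standard series J_nu(x) = sum_{k>=0} (-1)^k / (k! (k+nu)!) (x/2)^(2k+nu). Evaluate the first 3 terms:
  k = 0: (-1)^0 / (0! * 1! * 2^1) x^1 = 1/(1*1*2) x^1 = (1/2) x^1
  k = 1: (-1)^1 / (1! * 2! * 2^3) x^3 = -1/(1*2*8) x^3 = (-1/16) x^3
  k = 2: (-1)^2 / (2! * 3! * 2^5) x^5 = 1/(2*6*32) x^5 = (1/384) x^5
Hence J_1(x) = x^5/384 - x^3/16 + x/2 + ....

J_1(x); series = x^5/384 - x^3/16 + x/2


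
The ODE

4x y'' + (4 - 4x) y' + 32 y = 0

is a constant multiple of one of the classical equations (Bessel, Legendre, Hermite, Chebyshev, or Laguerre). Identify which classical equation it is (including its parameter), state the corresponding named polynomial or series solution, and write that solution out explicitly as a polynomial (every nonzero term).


All three coefficients share the factor 4; dividing through by 4 gives  x y'' + (1 - x) y' + 8 y = 0.
This matches the Laguerre equation x y'' + (1 - x) y' + n y = 0 with n = 8; the polynomial solution is L_8(x).
With y = sum_k a_k x^k, matching x^k gives (k+1)k a_{k+1} + (k+1) a_{k+1} - k a_k + n a_k = 0, i.e. (k+1)^2 a_{k+1} = (k - n) a_k = (k - 8) a_k. The right side vanishes at k = 8, so the series terminates at degree 8.
Standard normalization L_n(0) = 1 gives a_0 = 1. Work upward with a_{k+1} = (k - 8) a_k / (k+1)^2:
  a_1 = (0 - 8)(1) / 1^2 = -8/1 = -8
  a_2 = (1 - 8)(-8) / 2^2 = 56/4 = 14
  a_3 = (2 - 8)(14) / 3^2 = -84/9 = -28/3
  a_4 = (3 - 8)(-28/3) / 4^2 = (140/3)/16 = 35/12
  a_5 = (4 - 8)(35/12) / 5^2 = (-35/3)/25 = -7/15
  a_6 = (5 - 8)(-7/15) / 6^2 = (7/5)/36 = 7/180
  a_7 = (6 - 8)(7/180) / 7^2 = (-7/90)/49 = -1/630
  a_8 = (7 - 8)(-1/630) / 8^2 = (1/630)/64 = 1/40320
Hence L_8(x) = x^8/40320 - x^7/630 + 7 x^6/180 - 7 x^5/15 + 35 x^4/12 - 28 x^3/3 + 14 x^2 - 8 x + 1.

L_8(x); series = x^8/40320 - x^7/630 + 7 x^6/180 - 7 x^5/15 + 35 x^4/12 - 28 x^3/3 + 14 x^2 - 8 x + 1


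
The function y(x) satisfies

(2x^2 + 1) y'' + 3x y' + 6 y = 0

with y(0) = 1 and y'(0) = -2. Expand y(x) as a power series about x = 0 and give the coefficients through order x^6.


Ansatz: y(x) = sum_{n>=0} a_n x^n, so y'(x) = sum_{n>=1} n a_n x^(n-1) and y''(x) = sum_{n>=2} n(n-1) a_n x^(n-2).
Substitute into P(x) y'' + Q(x) y' + R(x) y = 0 with P(x) = 2x^2 + 1, Q(x) = 3x, R(x) = 6, and match powers of x.
Initial conditions: a_0 = 1, a_1 = -2.
Setting the coefficient of each power of x to zero and solving order by order (substituting the coefficients already found):
  x^0: 2 a_2 + 6 a_0 = 0  ->  2 a_2 = -6 a_0 = -6  ->  a_2 = -3
  x^1: 6 a_3 + 9 a_1 = 0  ->  6 a_3 = -9 a_1 = 18  ->  a_3 = 3
  x^2: 12 a_4 + 16 a_2 = 0  ->  12 a_4 = -16 a_2 = 48  ->  a_4 = 4
  x^3: 20 a_5 + 27 a_3 = 0  ->  20 a_5 = -27 a_3 = -81  ->  a_5 = -81/20
  x^4: 30 a_6 + 42 a_4 = 0  ->  30 a_6 = -42 a_4 = -168  ->  a_6 = -28/5
Truncated series: y(x) = 1 - 2 x - 3 x^2 + 3 x^3 + 4 x^4 - (81/20) x^5 - (28/5) x^6 + O(x^7).

a_0 = 1; a_1 = -2; a_2 = -3; a_3 = 3; a_4 = 4; a_5 = -81/20; a_6 = -28/5


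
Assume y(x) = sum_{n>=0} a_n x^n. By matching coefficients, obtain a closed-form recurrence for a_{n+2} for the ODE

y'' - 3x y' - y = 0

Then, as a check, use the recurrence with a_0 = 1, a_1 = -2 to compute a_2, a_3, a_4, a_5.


Substitute y = sum_n a_n x^n.
y''(x) has coefficient (n+2)(n+1) a_{n+2} at x^n;
-3 x y'(x) has coefficient -3 n a_n at x^n (shift);
-y(x) has coefficient -1 a_n at x^n.
Matching x^n: (n+2)(n+1) a_{n+2} + (-3n - 1) a_n = 0.
Thus a_{n+2} = (3n + 1) / ((n+1)(n+2)) * a_n.

Check with a_0 = 1, a_1 = -2 (apply the recurrence for n = 0, 1, 2, 3): a_0 = 1, a_1 = -2, a_2 = 1/2, a_3 = -4/3, a_4 = 7/24, a_5 = -2/3.

a_(n+2) = (3n + 1) / ((n+1)(n+2)) * a_n; check: a_0 = 1, a_1 = -2, a_2 = 1/2, a_3 = -4/3, a_4 = 7/24, a_5 = -2/3


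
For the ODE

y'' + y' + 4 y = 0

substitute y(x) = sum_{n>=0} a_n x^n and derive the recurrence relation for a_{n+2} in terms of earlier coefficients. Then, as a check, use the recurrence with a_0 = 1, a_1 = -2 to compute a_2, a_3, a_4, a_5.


Substitute y = sum_n a_n x^n.
y''(x) has coefficient (n+2)(n+1) a_{n+2} at x^n;
y'(x) has coefficient (n+1) a_{n+1} at x^n;
4 y(x) has coefficient 4 a_n at x^n.
Matching x^n: (n+2)(n+1) a_{n+2} + (n+1) a_{n+1} + 4 a_n = 0.
Thus a_{n+2} = [-(n+1) a_{n+1} - 4 a_n] / ((n+1)(n+2)).

Check with a_0 = 1, a_1 = -2 (apply the recurrence for n = 0, 1, 2, 3): a_0 = 1, a_1 = -2, a_2 = -1, a_3 = 5/3, a_4 = -1/12, a_5 = -19/60.

a_(n+2) = [-(n+1) a_(n+1) - 4 a_n] / ((n+1)(n+2)); check: a_0 = 1, a_1 = -2, a_2 = -1, a_3 = 5/3, a_4 = -1/12, a_5 = -19/60


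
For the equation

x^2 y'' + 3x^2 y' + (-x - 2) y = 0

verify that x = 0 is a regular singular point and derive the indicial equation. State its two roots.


Divide by x^2 to reach normal form y'' + P_1(x) y' + P_2(x) y = 0 with P_1(x) = 3 and P_2(x) = -1/x - 2/x^2.
x = 0 is a singular point because the y-coefficient -1/x - 2/x^2 has a pole at x = 0.
It is a regular singular point because x P_1(x) = p(x) = 3x and x^2 P_2(x) = q(x) = -x - 2 are polynomials, hence analytic at x = 0.
p(0) = 0,  q(0) = -2.
Indicial equation: r(r-1) + p(0) r + q(0) = 0, i.e. r^2 + (p(0) - 1) r + q(0) = 0, i.e. r^2 - 1 r - 2 = 0.
Discriminant: (-1)^2 - 4(-2) = 9, so r = (1 ± 3)/2.
Solving: r_1 = 2, r_2 = -1.

indicial: r^2 - 1 r - 2 = 0; roots r_1 = 2, r_2 = -1


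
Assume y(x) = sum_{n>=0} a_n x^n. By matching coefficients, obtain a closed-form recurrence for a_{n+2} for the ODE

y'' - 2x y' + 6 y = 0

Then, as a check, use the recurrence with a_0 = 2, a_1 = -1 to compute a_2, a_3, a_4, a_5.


Substitute y = sum_n a_n x^n.
y''(x) has coefficient (n+2)(n+1) a_{n+2} at x^n;
-2 x y'(x) has coefficient -2 n a_n at x^n (shift);
6 y(x) has coefficient 6 a_n at x^n.
Matching x^n: (n+2)(n+1) a_{n+2} + (-2n + 6) a_n = 0.
Thus a_{n+2} = (2n - 6) / ((n+1)(n+2)) * a_n.

Check with a_0 = 2, a_1 = -1 (apply the recurrence for n = 0, 1, 2, 3): a_0 = 2, a_1 = -1, a_2 = -6, a_3 = 2/3, a_4 = 1, a_5 = 0.

a_(n+2) = (2n - 6) / ((n+1)(n+2)) * a_n; check: a_0 = 2, a_1 = -1, a_2 = -6, a_3 = 2/3, a_4 = 1, a_5 = 0


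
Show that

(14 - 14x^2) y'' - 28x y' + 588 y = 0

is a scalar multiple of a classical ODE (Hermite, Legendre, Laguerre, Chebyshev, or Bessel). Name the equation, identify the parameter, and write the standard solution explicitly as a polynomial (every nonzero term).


All three coefficients share the factor 14; dividing through by 14 gives  (1 - x^2) y'' - 2x y' + 42 y = 0.
This matches the Legendre equation (1 - x^2) y'' - 2x y' + n(n+1) y = 0 (note the -2x y' term) with n(n+1) = 42, so n = 6; the polynomial solution is P_6(x).
With y = sum_k a_k x^k, matching x^k gives (k+2)(k+1) a_{k+2} = [k(k+1) - n(n+1)] a_k = (k - 6)(k + 7) a_k. The right side vanishes at k = 6, so the series with the parity of 6 terminates at degree 6.
Standard normalization (P_n(1) = 1): leading coefficient (2n)!/(2^n (n!)^2) = 479001600/(64*518400) = 231/16, so a_6 = 231/16. Work downward with a_k = (k+1)(k+2) a_{k+2} / ((k - 6)(k + 7)):
  a_4 = (5)(6)(231/16) / ((4 - 6)(4 + 7)) = (3465/8)/(-22) = -315/16
  a_2 = (3)(4)(-315/16) / ((2 - 6)(2 + 7)) = (-945/4)/(-36) = 105/16
  a_0 = (1)(2)(105/16) / ((0 - 6)(0 + 7)) = (105/8)/(-42) = -5/16
Hence P_6(x) = 231 x^6/16 - 315 x^4/16 + 105 x^2/16 - 5/16.

P_6(x); series = 231 x^6/16 - 315 x^4/16 + 105 x^2/16 - 5/16


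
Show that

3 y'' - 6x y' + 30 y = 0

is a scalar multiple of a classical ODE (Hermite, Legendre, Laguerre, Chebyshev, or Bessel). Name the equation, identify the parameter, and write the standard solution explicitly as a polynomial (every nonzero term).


All three coefficients share the factor 3; dividing through by 3 gives  y'' - 2x y' + 10 y = 0.
This matches the Hermite equation y'' - 2x y' + 2n y = 0 with 2n = 10, so n = 5; the polynomial solution is H_5(x).
With y = sum_k a_k x^k, matching x^k gives (k+2)(k+1) a_{k+2} = 2(k - n) a_k = 2(k - 5) a_k. The right side vanishes at k = 5, so the series with the parity of 5 terminates at degree 5.
Standard normalization: leading coefficient of H_n is 2^n, so a_5 = 2^5 = 32. Work downward with a_k = (k+1)(k+2) a_{k+2} / (2(k - n)):
  a_3 = (4)(5)(32) / (2(3 - 5)) = 640/(-4) = -160
  a_1 = (2)(3)(-160) / (2(1 - 5)) = -960/(-8) = 120
Hence H_5(x) = 32 x^5 - 160 x^3 + 120 x.

H_5(x); series = 32 x^5 - 160 x^3 + 120 x


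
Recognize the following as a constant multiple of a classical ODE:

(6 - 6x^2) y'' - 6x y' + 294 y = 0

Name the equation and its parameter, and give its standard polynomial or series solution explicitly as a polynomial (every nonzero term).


All three coefficients share the factor 6; dividing through by 6 gives  (1 - x^2) y'' - x y' + 49 y = 0.
This matches the Chebyshev equation (1 - x^2) y'' - x y' + n^2 y = 0 (note the -x y' term, not -2x y') with n^2 = 49, so n = 7; the polynomial solution is T_7(x).
With y = sum_k a_k x^k, matching x^k gives (k+2)(k+1) a_{k+2} = (k^2 - n^2) a_k = (k - 7)(k + 7) a_k. The right side vanishes at k = 7, so the series with the parity of 7 terminates at degree 7.
Standard normalization: leading coefficient of T_n is 2^(n-1), so a_7 = 2^6 = 64. Work downward with a_k = (k+1)(k+2) a_{k+2} / ((k - 7)(k + 7)):
  a_5 = (6)(7)(64) / ((5 - 7)(5 + 7)) = 2688/(-24) = -112
  a_3 = (4)(5)(-112) / ((3 - 7)(3 + 7)) = -2240/(-40) = 56
  a_1 = (2)(3)(56) / ((1 - 7)(1 + 7)) = 336/(-48) = -7
Hence T_7(x) = 64 x^7 - 112 x^5 + 56 x^3 - 7 x.

T_7(x); series = 64 x^7 - 112 x^5 + 56 x^3 - 7 x


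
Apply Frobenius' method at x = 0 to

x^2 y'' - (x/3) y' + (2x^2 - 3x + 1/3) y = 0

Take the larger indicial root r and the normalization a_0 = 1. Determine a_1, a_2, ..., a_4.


Write in Frobenius form y'' + (p(x)/x) y' + (q(x)/x^2) y = 0:
  p(x) = -1/3,  q(x) = 2x^2 - 3x + 1/3.
Indicial equation: r(r-1) + (-1/3) r + (1/3) = 0 -> roots r_1 = 1, r_2 = 1/3.
Take r = r_1 = 1. Let y(x) = x^r sum_{n>=0} a_n x^n with a_0 = 1.
Substitute y = x^r sum a_n x^n and match x^{r+n}. The recurrence is
  D(n) a_n - 3 a_{n-1} + 2 a_{n-2} = 0,  where D(n) = (r+n)(r+n-1) + (-1/3)(r+n) + (1/3).
  a_n = [3 a_{n-1} - 2 a_{n-2}] / D(n).
Since the indicial polynomial factors as (r - r_1)(r - r_2), D(n) = (r_1 + n - r_1)(r_1 + n - r_2) = n(n + 2/3).
Evaluating step by step (a_0 = 1):
  n = 1: D(1) = 1(1 + 2/3) = 5/3; numerator = 3(1) = 3; a_1 = (3)/(5/3) = 9/5
  n = 2: D(2) = 2(2 + 2/3) = 16/3; numerator = 3(9/5) - 2(1) = 17/5; a_2 = (17/5)/(16/3) = 51/80
  n = 3: D(3) = 3(3 + 2/3) = 11; numerator = 3(51/80) - 2(9/5) = -27/16; a_3 = (-27/16)/(11) = -27/176
  n = 4: D(4) = 4(4 + 2/3) = 56/3; numerator = 3(-27/176) - 2(51/80) = -1527/880; a_4 = (-1527/880)/(56/3) = -4581/49280

r = 1; a_0 = 1; a_1 = 9/5; a_2 = 51/80; a_3 = -27/176; a_4 = -4581/49280


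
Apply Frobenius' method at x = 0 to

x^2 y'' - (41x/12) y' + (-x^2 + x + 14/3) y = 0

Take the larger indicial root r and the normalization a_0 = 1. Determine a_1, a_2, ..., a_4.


Write in Frobenius form y'' + (p(x)/x) y' + (q(x)/x^2) y = 0:
  p(x) = -41/12,  q(x) = -x^2 + x + 14/3.
Indicial equation: r(r-1) + (-41/12) r + (14/3) = 0 -> roots r_1 = 8/3, r_2 = 7/4.
Take r = r_1 = 8/3. Let y(x) = x^r sum_{n>=0} a_n x^n with a_0 = 1.
Substitute y = x^r sum a_n x^n and match x^{r+n}. The recurrence is
  D(n) a_n + 1 a_{n-1} - 1 a_{n-2} = 0,  where D(n) = (r+n)(r+n-1) + (-41/12)(r+n) + (14/3).
  a_n = [-1 a_{n-1} + 1 a_{n-2}] / D(n).
Since the indicial polynomial factors as (r - r_1)(r - r_2), D(n) = (r_1 + n - r_1)(r_1 + n - r_2) = n(n + 11/12).
Evaluating step by step (a_0 = 1):
  n = 1: D(1) = 1(1 + 11/12) = 23/12; numerator = -1(1) = -1; a_1 = (-1)/(23/12) = -12/23
  n = 2: D(2) = 2(2 + 11/12) = 35/6; numerator = -1(-12/23) + 1(1) = 35/23; a_2 = (35/23)/(35/6) = 6/23
  n = 3: D(3) = 3(3 + 11/12) = 47/4; numerator = -1(6/23) + 1(-12/23) = -18/23; a_3 = (-18/23)/(47/4) = -72/1081
  n = 4: D(4) = 4(4 + 11/12) = 59/3; numerator = -1(-72/1081) + 1(6/23) = 354/1081; a_4 = (354/1081)/(59/3) = 18/1081

r = 8/3; a_0 = 1; a_1 = -12/23; a_2 = 6/23; a_3 = -72/1081; a_4 = 18/1081


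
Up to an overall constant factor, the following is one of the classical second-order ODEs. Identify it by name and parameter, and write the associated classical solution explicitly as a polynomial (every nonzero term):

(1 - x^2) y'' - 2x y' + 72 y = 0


The equation is already in a standard form:  (1 - x^2) y'' - 2x y' + 72 y = 0.
This matches the Legendre equation (1 - x^2) y'' - 2x y' + n(n+1) y = 0 (note the -2x y' term) with n(n+1) = 72, so n = 8; the polynomial solution is P_8(x).
With y = sum_k a_k x^k, matching x^k gives (k+2)(k+1) a_{k+2} = [k(k+1) - n(n+1)] a_k = (k - 8)(k + 9) a_k. The right side vanishes at k = 8, so the series with the parity of 8 terminates at degree 8.
Standard normalization (P_n(1) = 1): leading coefficient (2n)!/(2^n (n!)^2) = 20922789888000/(256*1625702400) = 6435/128, so a_8 = 6435/128. Work downward with a_k = (k+1)(k+2) a_{k+2} / ((k - 8)(k + 9)):
  a_6 = (7)(8)(6435/128) / ((6 - 8)(6 + 9)) = (45045/16)/(-30) = -3003/32
  a_4 = (5)(6)(-3003/32) / ((4 - 8)(4 + 9)) = (-45045/16)/(-52) = 3465/64
  a_2 = (3)(4)(3465/64) / ((2 - 8)(2 + 9)) = (10395/16)/(-66) = -315/32
  a_0 = (1)(2)(-315/32) / ((0 - 8)(0 + 9)) = (-315/16)/(-72) = 35/128
Hence P_8(x) = 6435 x^8/128 - 3003 x^6/32 + 3465 x^4/64 - 315 x^2/32 + 35/128.

P_8(x); series = 6435 x^8/128 - 3003 x^6/32 + 3465 x^4/64 - 315 x^2/32 + 35/128


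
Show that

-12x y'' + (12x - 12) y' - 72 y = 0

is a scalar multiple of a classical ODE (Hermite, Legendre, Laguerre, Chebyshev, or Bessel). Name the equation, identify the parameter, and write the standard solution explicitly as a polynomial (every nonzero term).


All three coefficients share the factor -12; dividing through by -12 gives  x y'' + (1 - x) y' + 6 y = 0.
This matches the Laguerre equation x y'' + (1 - x) y' + n y = 0 with n = 6; the polynomial solution is L_6(x).
With y = sum_k a_k x^k, matching x^k gives (k+1)k a_{k+1} + (k+1) a_{k+1} - k a_k + n a_k = 0, i.e. (k+1)^2 a_{k+1} = (k - n) a_k = (k - 6) a_k. The right side vanishes at k = 6, so the series terminates at degree 6.
Standard normalization L_n(0) = 1 gives a_0 = 1. Work upward with a_{k+1} = (k - 6) a_k / (k+1)^2:
  a_1 = (0 - 6)(1) / 1^2 = -6/1 = -6
  a_2 = (1 - 6)(-6) / 2^2 = 30/4 = 15/2
  a_3 = (2 - 6)(15/2) / 3^2 = -30/9 = -10/3
  a_4 = (3 - 6)(-10/3) / 4^2 = 10/16 = 5/8
  a_5 = (4 - 6)(5/8) / 5^2 = (-5/4)/25 = -1/20
  a_6 = (5 - 6)(-1/20) / 6^2 = (1/20)/36 = 1/720
Hence L_6(x) = x^6/720 - x^5/20 + 5 x^4/8 - 10 x^3/3 + 15 x^2/2 - 6 x + 1.

L_6(x); series = x^6/720 - x^5/20 + 5 x^4/8 - 10 x^3/3 + 15 x^2/2 - 6 x + 1


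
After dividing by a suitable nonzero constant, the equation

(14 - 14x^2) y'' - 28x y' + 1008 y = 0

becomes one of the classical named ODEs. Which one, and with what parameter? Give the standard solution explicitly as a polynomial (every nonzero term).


All three coefficients share the factor 14; dividing through by 14 gives  (1 - x^2) y'' - 2x y' + 72 y = 0.
This matches the Legendre equation (1 - x^2) y'' - 2x y' + n(n+1) y = 0 (note the -2x y' term) with n(n+1) = 72, so n = 8; the polynomial solution is P_8(x).
With y = sum_k a_k x^k, matching x^k gives (k+2)(k+1) a_{k+2} = [k(k+1) - n(n+1)] a_k = (k - 8)(k + 9) a_k. The right side vanishes at k = 8, so the series with the parity of 8 terminates at degree 8.
Standard normalization (P_n(1) = 1): leading coefficient (2n)!/(2^n (n!)^2) = 20922789888000/(256*1625702400) = 6435/128, so a_8 = 6435/128. Work downward with a_k = (k+1)(k+2) a_{k+2} / ((k - 8)(k + 9)):
  a_6 = (7)(8)(6435/128) / ((6 - 8)(6 + 9)) = (45045/16)/(-30) = -3003/32
  a_4 = (5)(6)(-3003/32) / ((4 - 8)(4 + 9)) = (-45045/16)/(-52) = 3465/64
  a_2 = (3)(4)(3465/64) / ((2 - 8)(2 + 9)) = (10395/16)/(-66) = -315/32
  a_0 = (1)(2)(-315/32) / ((0 - 8)(0 + 9)) = (-315/16)/(-72) = 35/128
Hence P_8(x) = 6435 x^8/128 - 3003 x^6/32 + 3465 x^4/64 - 315 x^2/32 + 35/128.

P_8(x); series = 6435 x^8/128 - 3003 x^6/32 + 3465 x^4/64 - 315 x^2/32 + 35/128


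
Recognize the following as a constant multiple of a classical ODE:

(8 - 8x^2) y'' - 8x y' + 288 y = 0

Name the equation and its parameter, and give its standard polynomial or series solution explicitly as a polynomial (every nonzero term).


All three coefficients share the factor 8; dividing through by 8 gives  (1 - x^2) y'' - x y' + 36 y = 0.
This matches the Chebyshev equation (1 - x^2) y'' - x y' + n^2 y = 0 (note the -x y' term, not -2x y') with n^2 = 36, so n = 6; the polynomial solution is T_6(x).
With y = sum_k a_k x^k, matching x^k gives (k+2)(k+1) a_{k+2} = (k^2 - n^2) a_k = (k - 6)(k + 6) a_k. The right side vanishes at k = 6, so the series with the parity of 6 terminates at degree 6.
Standard normalization: leading coefficient of T_n is 2^(n-1), so a_6 = 2^5 = 32. Work downward with a_k = (k+1)(k+2) a_{k+2} / ((k - 6)(k + 6)):
  a_4 = (5)(6)(32) / ((4 - 6)(4 + 6)) = 960/(-20) = -48
  a_2 = (3)(4)(-48) / ((2 - 6)(2 + 6)) = -576/(-32) = 18
  a_0 = (1)(2)(18) / ((0 - 6)(0 + 6)) = 36/(-36) = -1
Hence T_6(x) = 32 x^6 - 48 x^4 + 18 x^2 - 1.

T_6(x); series = 32 x^6 - 48 x^4 + 18 x^2 - 1


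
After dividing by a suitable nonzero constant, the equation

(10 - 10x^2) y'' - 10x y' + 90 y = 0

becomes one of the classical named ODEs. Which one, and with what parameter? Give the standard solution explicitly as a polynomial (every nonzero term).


All three coefficients share the factor 10; dividing through by 10 gives  (1 - x^2) y'' - x y' + 9 y = 0.
This matches the Chebyshev equation (1 - x^2) y'' - x y' + n^2 y = 0 (note the -x y' term, not -2x y') with n^2 = 9, so n = 3; the polynomial solution is T_3(x).
With y = sum_k a_k x^k, matching x^k gives (k+2)(k+1) a_{k+2} = (k^2 - n^2) a_k = (k - 3)(k + 3) a_k. The right side vanishes at k = 3, so the series with the parity of 3 terminates at degree 3.
Standard normalization: leading coefficient of T_n is 2^(n-1), so a_3 = 2^2 = 4. Work downward with a_k = (k+1)(k+2) a_{k+2} / ((k - 3)(k + 3)):
  a_1 = (2)(3)(4) / ((1 - 3)(1 + 3)) = 24/(-8) = -3
Hence T_3(x) = 4 x^3 - 3 x.

T_3(x); series = 4 x^3 - 3 x


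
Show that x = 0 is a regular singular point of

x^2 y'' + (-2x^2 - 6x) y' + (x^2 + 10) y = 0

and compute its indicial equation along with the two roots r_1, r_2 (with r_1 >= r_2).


Divide by x^2 to reach normal form y'' + P_1(x) y' + P_2(x) y = 0 with P_1(x) = -2 - 6/x and P_2(x) = 1 + 10/x^2.
x = 0 is a singular point because the y'-coefficient -2 - 6/x has a pole at x = 0 and the y-coefficient 1 + 10/x^2 has a pole at x = 0.
It is a regular singular point because x P_1(x) = p(x) = -2x - 6 and x^2 P_2(x) = q(x) = x^2 + 10 are polynomials, hence analytic at x = 0.
p(0) = -6,  q(0) = 10.
Indicial equation: r(r-1) + p(0) r + q(0) = 0, i.e. r^2 + (p(0) - 1) r + q(0) = 0, i.e. r^2 - 7 r + 10 = 0.
Discriminant: (-7)^2 - 4(10) = 9, so r = (7 ± 3)/2.
Solving: r_1 = 5, r_2 = 2.

indicial: r^2 - 7 r + 10 = 0; roots r_1 = 5, r_2 = 2


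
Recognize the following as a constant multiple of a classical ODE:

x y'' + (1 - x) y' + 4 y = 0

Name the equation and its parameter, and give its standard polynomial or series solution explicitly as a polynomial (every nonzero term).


The equation is already in a standard form:  x y'' + (1 - x) y' + 4 y = 0.
This matches the Laguerre equation x y'' + (1 - x) y' + n y = 0 with n = 4; the polynomial solution is L_4(x).
With y = sum_k a_k x^k, matching x^k gives (k+1)k a_{k+1} + (k+1) a_{k+1} - k a_k + n a_k = 0, i.e. (k+1)^2 a_{k+1} = (k - n) a_k = (k - 4) a_k. The right side vanishes at k = 4, so the series terminates at degree 4.
Standard normalization L_n(0) = 1 gives a_0 = 1. Work upward with a_{k+1} = (k - 4) a_k / (k+1)^2:
  a_1 = (0 - 4)(1) / 1^2 = -4/1 = -4
  a_2 = (1 - 4)(-4) / 2^2 = 12/4 = 3
  a_3 = (2 - 4)(3) / 3^2 = -6/9 = -2/3
  a_4 = (3 - 4)(-2/3) / 4^2 = (2/3)/16 = 1/24
Hence L_4(x) = x^4/24 - 2 x^3/3 + 3 x^2 - 4 x + 1.

L_4(x); series = x^4/24 - 2 x^3/3 + 3 x^2 - 4 x + 1
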